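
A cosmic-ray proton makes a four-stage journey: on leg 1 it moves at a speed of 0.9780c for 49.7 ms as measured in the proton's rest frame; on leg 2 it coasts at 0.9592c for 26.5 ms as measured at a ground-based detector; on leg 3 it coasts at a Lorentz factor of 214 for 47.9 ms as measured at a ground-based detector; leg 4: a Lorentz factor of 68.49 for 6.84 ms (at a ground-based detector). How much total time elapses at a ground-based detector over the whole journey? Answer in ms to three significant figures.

Leg 1: γ = 1/√(1 − 0.9780²) = 1/√0.04352 = 4.794; Δt_1 = 4.794 × 49.7 = 238.2 ms.
Leg 2: 26.5 ms is already measured at a ground-based detector.
Leg 3: 47.9 ms is already measured at a ground-based detector.
Leg 4: 6.84 ms is already measured at a ground-based detector.
Total: 238.2 + 26.50 + 47.90 + 6.840 ms.

Δt = 319 ms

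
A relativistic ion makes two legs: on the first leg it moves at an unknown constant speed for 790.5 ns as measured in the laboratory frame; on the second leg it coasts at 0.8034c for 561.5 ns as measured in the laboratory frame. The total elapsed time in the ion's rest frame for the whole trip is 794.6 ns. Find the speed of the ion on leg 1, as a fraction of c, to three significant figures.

β = 0.813

Leg 1: speed unknown; τ_1 = 790.5/γ_1.
Leg 2: γ = 1/√(1 − 0.8034²) = 1/√0.3545 = 1.679; τ_2 = 561.5/1.679 = 334.3 ns.
Total proper time: τ_1 + 334.3 = 794.6, so τ_1 = 794.6 − 334.3 = 460.3 ns.
γ_1 = 790.5/460.3 = 1.718; β = √(1 − 1/γ²) = √0.6610.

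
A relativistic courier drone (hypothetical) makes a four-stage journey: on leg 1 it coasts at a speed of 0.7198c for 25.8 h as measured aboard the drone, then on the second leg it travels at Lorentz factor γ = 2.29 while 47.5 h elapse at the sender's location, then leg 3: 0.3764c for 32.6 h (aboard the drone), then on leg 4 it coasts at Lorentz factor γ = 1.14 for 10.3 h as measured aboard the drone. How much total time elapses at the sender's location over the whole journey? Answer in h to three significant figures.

Leg 1: γ = 1/√(1 − 0.7198²) = 1/√0.4819 = 1.441; Δt_1 = 1.441 × 25.8 = 37.17 h.
Leg 2: 47.5 h is already measured at the sender's location.
Leg 3: γ = 1/√(1 − 0.3764²) = 1/√0.8583 = 1.079; Δt_3 = 1.079 × 32.6 = 35.19 h.
Leg 4: γ = 1.14; Δt_4 = 1.140 × 10.3 = 11.74 h.
Total: 37.17 + 47.50 + 35.19 + 11.74 h.

Δt = 132 h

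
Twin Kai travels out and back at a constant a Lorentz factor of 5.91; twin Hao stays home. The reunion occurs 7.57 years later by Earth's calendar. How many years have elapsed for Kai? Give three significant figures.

γ = 5.91
Kai's clock measures proper time along the trip: τ = Δt/γ = 7.57/5.910 years.

τ = 1.28 years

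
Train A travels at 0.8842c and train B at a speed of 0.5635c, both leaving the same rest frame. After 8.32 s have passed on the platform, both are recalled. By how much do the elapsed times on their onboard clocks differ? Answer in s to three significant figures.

|τ_A − τ_B| = 2.99 s

A: γ = 1/√(1 − 0.8842²) = 1/√0.2182 = 2.141; τ_A = 8.32/2.141 = 3.886 s.
B: γ = 1/√(1 − 0.5635²) = 1/√0.6825 = 1.210; τ_B = 8.32/1.210 = 6.873 s.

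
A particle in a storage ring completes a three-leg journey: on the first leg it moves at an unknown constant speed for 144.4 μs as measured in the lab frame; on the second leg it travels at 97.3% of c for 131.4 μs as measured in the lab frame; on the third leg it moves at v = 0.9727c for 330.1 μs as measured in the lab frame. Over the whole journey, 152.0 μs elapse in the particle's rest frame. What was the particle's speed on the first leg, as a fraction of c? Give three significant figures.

β = 0.950

Leg 1: speed unknown; τ_1 = 144.4/γ_1.
Leg 2: β = 0.973; γ = 1/√(1 − 0.973²) = 1/√0.05327 = 4.333; τ_2 = 131.4/4.333 = 30.33 μs.
Leg 3: γ = 1/√(1 − 0.9727²) = 1/√0.05385 = 4.309; τ_3 = 330.1/4.309 = 76.61 μs.
Total proper time: τ_1 + 30.33 + 76.61 = 152.0, so τ_1 = 152.0 − 106.9 = 45.07 μs.
γ_1 = 144.4/45.07 = 3.204; β = √(1 − 1/γ²) = √0.9026.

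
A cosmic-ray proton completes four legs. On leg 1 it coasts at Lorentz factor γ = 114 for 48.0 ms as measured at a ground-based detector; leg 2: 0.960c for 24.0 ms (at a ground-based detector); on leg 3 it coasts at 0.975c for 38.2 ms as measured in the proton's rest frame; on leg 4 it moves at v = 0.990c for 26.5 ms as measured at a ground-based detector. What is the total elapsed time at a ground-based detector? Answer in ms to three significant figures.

Δt = 270 ms

Leg 1: 48.0 ms is already measured at a ground-based detector.
Leg 2: 24.0 ms is already measured at a ground-based detector.
Leg 3: γ = 1/√(1 − 0.975²) = 1/√0.04938 = 4.500; Δt_3 = 4.500 × 38.2 = 171.9 ms.
Leg 4: 26.5 ms is already measured at a ground-based detector.
Total: 48.00 + 24.00 + 171.9 + 26.50 ms.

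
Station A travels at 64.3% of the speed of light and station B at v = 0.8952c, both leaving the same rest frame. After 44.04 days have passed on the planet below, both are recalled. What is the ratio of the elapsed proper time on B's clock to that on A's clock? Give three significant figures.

τ_B/τ_A = 0.582

A: β = 0.643; γ = 1/√(1 − 0.643²) = 1/√0.5866 = 1.306. B: γ = 1/√(1 − 0.8952²) = 1/√0.1986 = 2.244.
τ_A/τ_B = γ_B/γ_A = 2.244/1.306 = 1.718, so τ_B/τ_A = 0.5819.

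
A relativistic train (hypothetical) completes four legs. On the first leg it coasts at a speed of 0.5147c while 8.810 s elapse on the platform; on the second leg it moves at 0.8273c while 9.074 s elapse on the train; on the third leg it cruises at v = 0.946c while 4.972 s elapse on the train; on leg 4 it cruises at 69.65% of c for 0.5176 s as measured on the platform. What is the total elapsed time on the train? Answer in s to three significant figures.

τ = 22.0 s

Leg 1: γ = 1/√(1 − 0.5147²) = 1/√0.7351 = 1.166; τ_1 = 8.810/1.166 = 7.553 s.
Leg 2: 9.074 s is already measured on the train.
Leg 3: 4.972 s is already measured on the train.
Leg 4: β = 0.6965; γ = 1/√(1 − 0.6965²) = 1/√0.5149 = 1.394; τ_4 = 0.5176/1.394 = 0.3714 s.
Total: 7.553 + 9.074 + 4.972 + 0.3714 s.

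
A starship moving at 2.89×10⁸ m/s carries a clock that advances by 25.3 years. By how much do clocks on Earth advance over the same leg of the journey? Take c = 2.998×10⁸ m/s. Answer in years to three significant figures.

β = 2.89×10⁸/2.998×10⁸ = 0.9640; γ = 1/√(1 − 0.9640²) = 3.760
The interval measured on the ship is the proper time (both events occur at the same place in that frame); the lab-frame interval is Δt = γτ = 3.760 × 25.3 years.

Δt = 95.1 years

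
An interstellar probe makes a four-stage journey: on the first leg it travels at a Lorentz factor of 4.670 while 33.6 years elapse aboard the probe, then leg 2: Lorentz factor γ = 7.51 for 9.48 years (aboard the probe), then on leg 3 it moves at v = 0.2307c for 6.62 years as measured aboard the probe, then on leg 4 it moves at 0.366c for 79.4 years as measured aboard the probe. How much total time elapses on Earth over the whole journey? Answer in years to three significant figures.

Leg 1: γ = 4.670; Δt_1 = 4.670 × 33.6 = 156.9 years.
Leg 2: γ = 7.51; Δt_2 = 7.510 × 9.48 = 71.19 years.
Leg 3: γ = 1/√(1 − 0.2307²) = 1/√0.9468 = 1.028; Δt_3 = 1.028 × 6.62 = 6.804 years.
Leg 4: γ = 1/√(1 − 0.366²) = 1/√0.8660 = 1.075; Δt_4 = 1.075 × 79.4 = 85.32 years.
Total: 156.9 + 71.19 + 6.804 + 85.32 years.

Δt = 320 years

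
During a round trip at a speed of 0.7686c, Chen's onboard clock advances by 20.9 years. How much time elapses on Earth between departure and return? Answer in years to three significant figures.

Δt = 32.7 years

γ = 1/√(1 − 0.7686²) = 1/√0.4093 = 1.563
Earth-frame duration is the dilated interval: Δt = γτ = 1.563 × 20.9 years.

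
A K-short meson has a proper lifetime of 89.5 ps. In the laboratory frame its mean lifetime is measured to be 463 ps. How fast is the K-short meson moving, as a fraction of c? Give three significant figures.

γ = Δt/τ₀ = 463/89.5 = 5.173
β = √(1 − 1/γ²) = √(1 − 0.03737) = √0.9626

v = 0.981c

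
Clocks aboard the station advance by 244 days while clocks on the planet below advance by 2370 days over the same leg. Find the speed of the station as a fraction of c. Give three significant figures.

v = 0.995c

The proper time is measured aboard the station (both events occur at the station's location); Δt is measured on the planet below. γ = Δt/τ = 2370/244 = 9.713.
β = √(1 − 1/γ²) = √(1 − 0.01060) = √0.9894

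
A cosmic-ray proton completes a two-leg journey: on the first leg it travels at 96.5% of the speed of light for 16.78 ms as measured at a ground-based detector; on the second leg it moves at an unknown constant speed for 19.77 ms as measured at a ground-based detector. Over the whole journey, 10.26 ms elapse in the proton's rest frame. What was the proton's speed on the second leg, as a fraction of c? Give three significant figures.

Leg 1: β = 0.965; γ = 1/√(1 − 0.965²) = 1/√0.06878 = 3.813; τ_1 = 16.78/3.813 = 4.401 ms.
Leg 2: speed unknown; τ_2 = 19.77/γ_2.
Total proper time: 4.401 + τ_2 = 10.26, so τ_2 = 10.26 − 4.401 = 5.859 ms.
γ_2 = 19.77/5.859 = 3.374; β = √(1 − 1/γ²) = √0.9122.

β = 0.955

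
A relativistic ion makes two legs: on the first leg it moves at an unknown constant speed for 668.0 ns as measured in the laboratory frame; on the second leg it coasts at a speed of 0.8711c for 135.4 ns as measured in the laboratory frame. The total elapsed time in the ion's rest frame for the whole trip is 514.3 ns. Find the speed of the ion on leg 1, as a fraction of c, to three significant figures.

β = 0.742

Leg 1: speed unknown; τ_1 = 668.0/γ_1.
Leg 2: γ = 1/√(1 − 0.8711²) = 1/√0.2412 = 2.036; τ_2 = 135.4/2.036 = 66.50 ns.
Total proper time: τ_1 + 66.50 = 514.3, so τ_1 = 514.3 − 66.50 = 447.8 ns.
γ_1 = 668.0/447.8 = 1.492; β = √(1 − 1/γ²) = √0.5506.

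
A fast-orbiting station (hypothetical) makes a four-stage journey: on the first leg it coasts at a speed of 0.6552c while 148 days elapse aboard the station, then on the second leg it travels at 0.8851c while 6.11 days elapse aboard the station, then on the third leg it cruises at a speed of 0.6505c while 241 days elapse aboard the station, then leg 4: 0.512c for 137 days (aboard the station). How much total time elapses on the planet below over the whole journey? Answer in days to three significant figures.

Δt = 686 days

Leg 1: γ = 1/√(1 − 0.6552²) = 1/√0.5707 = 1.324; Δt_1 = 1.324 × 148 = 195.9 days.
Leg 2: γ = 1/√(1 − 0.8851²) = 1/√0.2166 = 2.149; Δt_2 = 2.149 × 6.11 = 13.13 days.
Leg 3: γ = 1/√(1 − 0.6505²) = 1/√0.5768 = 1.317; Δt_3 = 1.317 × 241 = 317.3 days.
Leg 4: γ = 1/√(1 − 0.512²) = 1/√0.7379 = 1.164; Δt_4 = 1.164 × 137 = 159.5 days.
Total: 195.9 + 13.13 + 317.3 + 159.5 days.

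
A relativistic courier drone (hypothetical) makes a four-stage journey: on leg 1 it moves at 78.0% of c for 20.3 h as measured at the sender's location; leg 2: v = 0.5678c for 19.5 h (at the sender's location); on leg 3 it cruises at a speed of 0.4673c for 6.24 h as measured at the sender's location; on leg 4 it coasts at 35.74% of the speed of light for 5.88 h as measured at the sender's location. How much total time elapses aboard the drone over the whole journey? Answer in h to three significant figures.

τ = 39.8 h

Leg 1: β = 0.780; γ = 1/√(1 − 0.780²) = 1/√0.3916 = 1.598; τ_1 = 20.3/1.598 = 12.70 h.
Leg 2: γ = 1/√(1 − 0.5678²) = 1/√0.6776 = 1.215; τ_2 = 19.5/1.215 = 16.05 h.
Leg 3: γ = 1/√(1 − 0.4673²) = 1/√0.7816 = 1.131; τ_3 = 6.24/1.131 = 5.517 h.
Leg 4: β = 0.3574; γ = 1/√(1 − 0.3574²) = 1/√0.8723 = 1.071; τ_4 = 5.88/1.071 = 5.492 h.
Total: 12.70 + 16.05 + 5.517 + 5.492 h.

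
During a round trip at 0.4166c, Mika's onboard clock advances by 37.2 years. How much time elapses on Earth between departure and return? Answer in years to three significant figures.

γ = 1/√(1 − 0.4166²) = 1/√0.8264 = 1.100
Earth-frame duration is the dilated interval: Δt = γτ = 1.100 × 37.2 years.

Δt = 40.9 years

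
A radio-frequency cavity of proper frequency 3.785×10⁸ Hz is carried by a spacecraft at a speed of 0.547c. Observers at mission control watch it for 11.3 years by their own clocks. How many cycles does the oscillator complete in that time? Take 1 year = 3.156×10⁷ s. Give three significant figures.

N = 1.13×10¹⁷

γ = 1/√(1 − 0.547²) = 1/√0.7008 = 1.195
During 11.3 years of lab time, the oscillator's proper time advances by τ = Δt/γ = 11.3/1.195 = 9.460 years = 2.985×10⁸ s.
N = f × τ = 3.785×10⁸ × 2.985×10⁸ = 1.130×10¹⁷.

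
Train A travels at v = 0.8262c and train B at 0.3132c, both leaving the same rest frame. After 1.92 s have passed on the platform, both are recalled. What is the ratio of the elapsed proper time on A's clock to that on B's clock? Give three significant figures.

τ_A/τ_B = 0.593

A: γ = 1/√(1 − 0.8262²) = 1/√0.3174 = 1.775. B: γ = 1/√(1 − 0.3132²) = 1/√0.9019 = 1.053.
τ_A/τ_B = γ_B/γ_A = 1.053/1.775 = 0.5932, so τ_A/τ_B = 0.5932.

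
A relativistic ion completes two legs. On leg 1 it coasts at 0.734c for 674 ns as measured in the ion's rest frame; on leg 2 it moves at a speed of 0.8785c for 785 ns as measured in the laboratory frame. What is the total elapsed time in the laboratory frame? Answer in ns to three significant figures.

Δt = 1780 ns

Leg 1: γ = 1/√(1 − 0.734²) = 1/√0.4612 = 1.472; Δt_1 = 1.472 × 674 = 992.4 ns.
Leg 2: 785 ns is already measured in the laboratory frame.
Total: 992.4 + 785.0 ns.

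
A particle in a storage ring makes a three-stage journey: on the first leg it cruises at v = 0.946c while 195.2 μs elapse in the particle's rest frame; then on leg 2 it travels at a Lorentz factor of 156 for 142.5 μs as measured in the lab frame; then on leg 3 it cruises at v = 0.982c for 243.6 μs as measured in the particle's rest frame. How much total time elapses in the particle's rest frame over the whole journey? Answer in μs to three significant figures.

Leg 1: 195.2 μs is already measured in the particle's rest frame.
Leg 2: γ = 156; τ_2 = 142.5/156.0 = 0.9135 μs.
Leg 3: 243.6 μs is already measured in the particle's rest frame.
Total: 195.2 + 0.9135 + 243.6 μs.

τ = 440 μs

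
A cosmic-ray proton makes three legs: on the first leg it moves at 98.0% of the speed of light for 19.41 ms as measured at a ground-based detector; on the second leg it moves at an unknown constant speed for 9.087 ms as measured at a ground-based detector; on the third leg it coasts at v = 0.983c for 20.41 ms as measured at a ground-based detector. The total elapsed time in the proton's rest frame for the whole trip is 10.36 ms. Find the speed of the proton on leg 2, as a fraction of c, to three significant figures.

β = 0.953

Leg 1: β = 0.980; γ = 1/√(1 − 0.980²) = 1/√0.03960 = 5.025; τ_1 = 19.41/5.025 = 3.863 ms.
Leg 2: speed unknown; τ_2 = 9.087/γ_2.
Leg 3: γ = 1/√(1 − 0.983²) = 1/√0.03371 = 5.446; τ_3 = 20.41/5.446 = 3.747 ms.
Total proper time: 3.863 + τ_2 + 3.747 = 10.36, so τ_2 = 10.36 − 7.610 = 2.750 ms.
γ_2 = 9.087/2.750 = 3.304; β = √(1 − 1/γ²) = √0.9084.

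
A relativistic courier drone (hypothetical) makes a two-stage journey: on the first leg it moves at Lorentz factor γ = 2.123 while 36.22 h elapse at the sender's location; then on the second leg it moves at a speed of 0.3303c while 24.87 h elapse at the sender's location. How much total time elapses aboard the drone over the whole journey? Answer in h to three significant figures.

Leg 1: γ = 2.123; τ_1 = 36.22/2.123 = 17.06 h.
Leg 2: γ = 1/√(1 − 0.3303²) = 1/√0.8909 = 1.059; τ_2 = 24.87/1.059 = 23.47 h.
Total: 17.06 + 23.47 h.

τ = 40.5 h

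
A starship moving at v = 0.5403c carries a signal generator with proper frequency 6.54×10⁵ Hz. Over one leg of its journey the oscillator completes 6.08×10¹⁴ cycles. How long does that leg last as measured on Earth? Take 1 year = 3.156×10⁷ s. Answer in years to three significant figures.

γ = 1/√(1 − 0.5403²) = 1/√0.7081 = 1.188
Proper time for N cycles: τ = N/f = 6.08×10¹⁴/(6.54×10⁵) = 9.297×10⁸ s = 29.46 years.
Lab-frame duration Δt = γτ = 1.188 × 29.46 = 35.01 years.

Δt = 35.0 years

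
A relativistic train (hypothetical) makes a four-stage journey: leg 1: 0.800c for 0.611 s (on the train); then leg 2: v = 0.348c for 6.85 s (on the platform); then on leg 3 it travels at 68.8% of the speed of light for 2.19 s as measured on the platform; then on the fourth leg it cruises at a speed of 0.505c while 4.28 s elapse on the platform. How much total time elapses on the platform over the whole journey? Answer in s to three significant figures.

Δt = 14.3 s

Leg 1: γ = 1/√(1 − 0.800²) = 5/3 ≈ 1.667; Δt_1 = 1.667 × 0.611 = 1.018 s.
Leg 2: 6.85 s is already measured on the platform.
Leg 3: 2.19 s is already measured on the platform.
Leg 4: 4.28 s is already measured on the platform.
Total: 1.018 + 6.850 + 2.190 + 4.280 s.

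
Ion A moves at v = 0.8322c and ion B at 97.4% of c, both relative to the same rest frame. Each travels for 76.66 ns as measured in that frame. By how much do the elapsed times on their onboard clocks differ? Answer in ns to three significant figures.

A: γ = 1/√(1 − 0.8322²) = 1/√0.3074 = 1.804; τ_A = 76.66/1.804 = 42.51 ns.
B: β = 0.974; γ = 1/√(1 − 0.974²) = 1/√0.05132 = 4.414; τ_B = 76.66/4.414 = 17.37 ns.

|τ_A − τ_B| = 25.1 ns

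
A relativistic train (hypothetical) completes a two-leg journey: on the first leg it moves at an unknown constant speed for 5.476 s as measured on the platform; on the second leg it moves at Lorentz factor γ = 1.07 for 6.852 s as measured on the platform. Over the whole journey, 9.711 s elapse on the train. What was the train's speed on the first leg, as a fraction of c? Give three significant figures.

Leg 1: speed unknown; τ_1 = 5.476/γ_1.
Leg 2: γ = 1.07; τ_2 = 6.852/1.070 = 6.404 s.
Total proper time: τ_1 + 6.404 = 9.711, so τ_1 = 9.711 − 6.404 = 3.307 s.
γ_1 = 5.476/3.307 = 1.656; β = √(1 − 1/γ²) = √0.6352.

β = 0.797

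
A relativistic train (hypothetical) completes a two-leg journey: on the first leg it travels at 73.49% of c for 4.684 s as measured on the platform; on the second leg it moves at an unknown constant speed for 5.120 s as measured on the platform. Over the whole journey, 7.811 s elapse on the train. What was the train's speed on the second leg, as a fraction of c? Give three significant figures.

β = 0.425

Leg 1: β = 0.7349; γ = 1/√(1 − 0.7349²) = 1/√0.4599 = 1.475; τ_1 = 4.684/1.475 = 3.177 s.
Leg 2: speed unknown; τ_2 = 5.120/γ_2.
Total proper time: 3.177 + τ_2 = 7.811, so τ_2 = 7.811 − 3.177 = 4.634 s.
γ_2 = 5.120/4.634 = 1.105; β = √(1 − 1/γ²) = √0.1807.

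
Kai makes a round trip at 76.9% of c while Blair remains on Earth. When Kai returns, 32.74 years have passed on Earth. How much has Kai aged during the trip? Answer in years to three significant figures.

τ = 20.9 years

β = 0.769; γ = 1/√(1 − 0.769²) = 1/√0.4086 = 1.564
Kai's clock measures proper time along the trip: τ = Δt/γ = 32.74/1.564 years.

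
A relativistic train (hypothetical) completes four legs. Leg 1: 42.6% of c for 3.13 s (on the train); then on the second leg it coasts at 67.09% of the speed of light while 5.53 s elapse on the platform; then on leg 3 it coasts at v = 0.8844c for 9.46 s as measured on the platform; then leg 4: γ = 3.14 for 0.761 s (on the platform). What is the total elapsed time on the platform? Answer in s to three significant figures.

Δt = 19.2 s

Leg 1: β = 0.426; γ = 1/√(1 − 0.426²) = 1/√0.8185 = 1.105; Δt_1 = 1.105 × 3.13 = 3.460 s.
Leg 2: 5.53 s is already measured on the platform.
Leg 3: 9.46 s is already measured on the platform.
Leg 4: 0.761 s is already measured on the platform.
Total: 3.460 + 5.530 + 9.460 + 0.7610 s.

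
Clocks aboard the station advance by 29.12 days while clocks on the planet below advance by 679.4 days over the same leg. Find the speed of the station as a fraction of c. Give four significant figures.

The proper time is measured aboard the station (both events occur at the station's location); Δt is measured on the planet below. γ = Δt/τ = 679.4/29.12 = 23.33.
β = √(1 − 1/γ²) = √(1 − 0.001837) = √0.9982

β = 0.9991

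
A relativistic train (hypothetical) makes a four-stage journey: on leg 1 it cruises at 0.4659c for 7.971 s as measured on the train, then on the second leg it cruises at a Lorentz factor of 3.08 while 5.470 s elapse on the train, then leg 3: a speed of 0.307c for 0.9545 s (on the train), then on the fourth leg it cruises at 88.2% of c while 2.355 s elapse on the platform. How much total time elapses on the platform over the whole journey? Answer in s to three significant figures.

Δt = 29.2 s

Leg 1: γ = 1/√(1 − 0.4659²) = 1/√0.7829 = 1.130; Δt_1 = 1.130 × 7.971 = 9.008 s.
Leg 2: γ = 3.08; Δt_2 = 3.080 × 5.470 = 16.85 s.
Leg 3: γ = 1/√(1 − 0.307²) = 1/√0.9058 = 1.051; Δt_3 = 1.051 × 0.9545 = 1.003 s.
Leg 4: 2.355 s is already measured on the platform.
Total: 9.008 + 16.85 + 1.003 + 2.355 s.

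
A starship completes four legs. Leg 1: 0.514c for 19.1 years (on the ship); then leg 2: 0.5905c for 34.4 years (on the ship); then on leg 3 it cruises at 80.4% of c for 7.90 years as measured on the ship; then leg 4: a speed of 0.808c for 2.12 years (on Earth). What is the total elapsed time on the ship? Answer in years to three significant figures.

τ = 62.6 years

Leg 1: 19.1 years is already measured on the ship.
Leg 2: 34.4 years is already measured on the ship.
Leg 3: 7.90 years is already measured on the ship.
Leg 4: γ = 1/√(1 − 0.808²) = 1/√0.3471 = 1.697; τ_4 = 2.12/1.697 = 1.249 years.
Total: 19.10 + 34.40 + 7.900 + 1.249 years.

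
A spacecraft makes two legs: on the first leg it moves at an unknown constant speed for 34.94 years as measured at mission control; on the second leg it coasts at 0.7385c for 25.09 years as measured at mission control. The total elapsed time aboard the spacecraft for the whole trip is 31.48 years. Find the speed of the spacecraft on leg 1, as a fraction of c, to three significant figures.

Leg 1: speed unknown; τ_1 = 34.94/γ_1.
Leg 2: γ = 1/√(1 − 0.7385²) = 1/√0.4546 = 1.483; τ_2 = 25.09/1.483 = 16.92 years.
Total proper time: τ_1 + 16.92 = 31.48, so τ_1 = 31.48 − 16.92 = 14.56 years.
γ_1 = 34.94/14.56 = 2.399; β = √(1 − 1/γ²) = √0.8263.

β = 0.909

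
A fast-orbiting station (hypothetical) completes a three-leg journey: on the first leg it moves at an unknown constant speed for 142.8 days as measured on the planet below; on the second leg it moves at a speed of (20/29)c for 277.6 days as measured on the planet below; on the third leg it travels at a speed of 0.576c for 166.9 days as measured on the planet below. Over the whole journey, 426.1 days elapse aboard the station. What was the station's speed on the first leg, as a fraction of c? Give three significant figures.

Leg 1: speed unknown; τ_1 = 142.8/γ_1.
Leg 2: γ = 1/√(1 − (20/29)²) = 29/21 ≈ 1.381; τ_2 = 277.6/1.381 = 201.0 days.
Leg 3: γ = 1/√(1 − 0.576²) = 1/√0.6682 = 1.223; τ_3 = 166.9/1.223 = 136.4 days.
Total proper time: τ_1 + 201.0 + 136.4 = 426.1, so τ_1 = 426.1 − 337.5 = 88.65 days.
γ_1 = 142.8/88.65 = 1.611; β = √(1 − 1/γ²) = √0.6146.

β = 0.784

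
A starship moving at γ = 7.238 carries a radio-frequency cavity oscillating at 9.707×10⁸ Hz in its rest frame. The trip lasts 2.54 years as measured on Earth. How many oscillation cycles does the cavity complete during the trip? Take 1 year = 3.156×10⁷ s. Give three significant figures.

γ = 7.238
The oscillator's own cycle count is N = f × τ where τ is the proper time on the ship. τ = Δt/γ = 2.54/7.238 = 0.3509 years = 1.108×10⁷ s.
N = 9.707×10⁸ × 1.108×10⁷ = 1.075×10¹⁶.

N = 1.08×10¹⁶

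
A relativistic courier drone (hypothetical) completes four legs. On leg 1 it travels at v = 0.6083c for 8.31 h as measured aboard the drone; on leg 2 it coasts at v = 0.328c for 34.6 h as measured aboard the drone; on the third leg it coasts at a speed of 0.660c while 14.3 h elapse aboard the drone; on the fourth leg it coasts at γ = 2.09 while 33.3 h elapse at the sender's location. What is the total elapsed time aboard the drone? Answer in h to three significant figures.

τ = 73.1 h

Leg 1: 8.31 h is already measured aboard the drone.
Leg 2: 34.6 h is already measured aboard the drone.
Leg 3: 14.3 h is already measured aboard the drone.
Leg 4: γ = 2.09; τ_4 = 33.3/2.090 = 15.93 h.
Total: 8.310 + 34.60 + 14.30 + 15.93 h.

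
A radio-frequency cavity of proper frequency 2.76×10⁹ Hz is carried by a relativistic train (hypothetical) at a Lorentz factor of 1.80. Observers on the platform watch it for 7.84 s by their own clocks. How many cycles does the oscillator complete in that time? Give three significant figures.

γ = 1.80
During 7.84 s of lab time, the oscillator's proper time advances by τ = Δt/γ = 7.84/1.800 = 4.356 s = 4.356×10⁰ s.
N = f × τ = 2.76×10⁹ × 4.356×10⁰ = 1.202×10¹⁰.

N = 1.20×10¹⁰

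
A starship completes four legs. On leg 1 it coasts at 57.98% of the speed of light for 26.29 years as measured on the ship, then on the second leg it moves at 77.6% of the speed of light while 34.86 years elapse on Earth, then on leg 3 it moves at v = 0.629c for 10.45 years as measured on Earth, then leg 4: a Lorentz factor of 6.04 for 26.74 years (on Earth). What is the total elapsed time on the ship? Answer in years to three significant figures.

Leg 1: 26.29 years is already measured on the ship.
Leg 2: β = 0.776; γ = 1/√(1 − 0.776²) = 1/√0.3978 = 1.585; τ_2 = 34.86/1.585 = 21.99 years.
Leg 3: γ = 1/√(1 − 0.629²) = 1/√0.6044 = 1.286; τ_3 = 10.45/1.286 = 8.124 years.
Leg 4: γ = 6.04; τ_4 = 26.74/6.040 = 4.427 years.
Total: 26.29 + 21.99 + 8.124 + 4.427 years.

τ = 60.8 years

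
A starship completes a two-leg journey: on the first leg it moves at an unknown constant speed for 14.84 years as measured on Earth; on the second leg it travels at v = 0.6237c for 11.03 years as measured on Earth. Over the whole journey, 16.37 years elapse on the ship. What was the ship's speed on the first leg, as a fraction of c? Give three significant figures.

β = 0.853

Leg 1: speed unknown; τ_1 = 14.84/γ_1.
Leg 2: γ = 1/√(1 − 0.6237²) = 1/√0.6110 = 1.279; τ_2 = 11.03/1.279 = 8.622 years.
Total proper time: τ_1 + 8.622 = 16.37, so τ_1 = 16.37 − 8.622 = 7.748 years.
γ_1 = 14.84/7.748 = 1.915; β = √(1 − 1/γ²) = √0.7274.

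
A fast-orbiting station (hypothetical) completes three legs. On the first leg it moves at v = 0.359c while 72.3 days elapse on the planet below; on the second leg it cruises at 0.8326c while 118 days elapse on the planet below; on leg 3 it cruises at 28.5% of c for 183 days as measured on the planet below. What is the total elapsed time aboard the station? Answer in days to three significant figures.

τ = 308 days

Leg 1: γ = 1/√(1 − 0.359²) = 1/√0.8711 = 1.071; τ_1 = 72.3/1.071 = 67.48 days.
Leg 2: γ = 1/√(1 − 0.8326²) = 1/√0.3068 = 1.805; τ_2 = 118/1.805 = 65.36 days.
Leg 3: β = 0.285; γ = 1/√(1 − 0.285²) = 1/√0.9188 = 1.043; τ_3 = 183/1.043 = 175.4 days.
Total: 67.48 + 65.36 + 175.4 days.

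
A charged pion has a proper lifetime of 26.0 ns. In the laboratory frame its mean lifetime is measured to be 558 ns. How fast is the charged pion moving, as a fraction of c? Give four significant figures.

v = 0.9989c

γ = Δt/τ₀ = 558/26.0 = 21.46
β = √(1 − 1/γ²) = √(1 − 0.002171) = √0.9978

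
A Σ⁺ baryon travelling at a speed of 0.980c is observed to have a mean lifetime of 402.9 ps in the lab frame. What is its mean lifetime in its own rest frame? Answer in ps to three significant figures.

τ₀ = 80.2 ps

γ = 1/√(1 − 0.980²) = 1/√0.03960 = 5.025
The lab-frame lifetime is the dilated interval; the proper lifetime is τ₀ = Δt/γ = 402.9/5.025 ps.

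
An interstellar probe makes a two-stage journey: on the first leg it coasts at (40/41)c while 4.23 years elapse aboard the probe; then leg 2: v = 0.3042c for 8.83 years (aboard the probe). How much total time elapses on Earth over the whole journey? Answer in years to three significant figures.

Δt = 28.5 years

Leg 1: γ = 1/√(1 − (40/41)²) = 41/9 ≈ 4.556; Δt_1 = 4.556 × 4.23 = 19.27 years.
Leg 2: γ = 1/√(1 − 0.3042²) = 1/√0.9075 = 1.050; Δt_2 = 1.050 × 8.83 = 9.269 years.
Total: 19.27 + 9.269 years.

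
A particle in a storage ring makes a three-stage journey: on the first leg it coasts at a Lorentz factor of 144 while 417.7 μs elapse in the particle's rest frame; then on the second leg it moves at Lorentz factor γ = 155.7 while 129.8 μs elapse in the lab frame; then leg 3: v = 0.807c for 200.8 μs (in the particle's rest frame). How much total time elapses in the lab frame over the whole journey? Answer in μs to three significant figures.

Δt = 6.06×10⁴ μs

Leg 1: γ = 144; Δt_1 = 144.0 × 417.7 = 6.015×10⁴ μs.
Leg 2: 129.8 μs is already measured in the lab frame.
Leg 3: γ = 1/√(1 − 0.807²) = 1/√0.3488 = 1.693; Δt_3 = 1.693 × 200.8 = 340.0 μs.
Total: 6.015×10⁴ + 129.8 + 340.0 μs.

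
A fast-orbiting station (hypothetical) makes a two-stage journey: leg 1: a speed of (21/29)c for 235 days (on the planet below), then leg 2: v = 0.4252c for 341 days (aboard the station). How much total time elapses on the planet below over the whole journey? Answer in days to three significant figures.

Δt = 612 days

Leg 1: 235 days is already measured on the planet below.
Leg 2: γ = 1/√(1 − 0.4252²) = 1/√0.8192 = 1.105; Δt_2 = 1.105 × 341 = 376.8 days.
Total: 235.0 + 376.8 days.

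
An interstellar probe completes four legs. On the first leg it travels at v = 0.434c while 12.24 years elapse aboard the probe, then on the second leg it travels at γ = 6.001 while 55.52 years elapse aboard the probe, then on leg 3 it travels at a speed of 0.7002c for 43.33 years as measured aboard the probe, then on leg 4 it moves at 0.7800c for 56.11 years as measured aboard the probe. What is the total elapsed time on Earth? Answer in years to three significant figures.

Leg 1: γ = 1/√(1 − 0.434²) = 1/√0.8116 = 1.110; Δt_1 = 1.110 × 12.24 = 13.59 years.
Leg 2: γ = 6.001; Δt_2 = 6.001 × 55.52 = 333.2 years.
Leg 3: γ = 1/√(1 − 0.7002²) = 1/√0.5097 = 1.401; Δt_3 = 1.401 × 43.33 = 60.69 years.
Leg 4: γ = 1/√(1 − 0.7800²) = 1/√0.3916 = 1.598; Δt_4 = 1.598 × 56.11 = 89.66 years.
Total: 13.59 + 333.2 + 60.69 + 89.66 years.

Δt = 497 years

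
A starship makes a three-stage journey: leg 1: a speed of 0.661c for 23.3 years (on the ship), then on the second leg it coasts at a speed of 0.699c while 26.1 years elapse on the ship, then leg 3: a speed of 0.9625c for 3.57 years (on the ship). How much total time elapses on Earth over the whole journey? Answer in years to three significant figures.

Leg 1: γ = 1/√(1 − 0.661²) = 1/√0.5631 = 1.333; Δt_1 = 1.333 × 23.3 = 31.05 years.
Leg 2: γ = 1/√(1 − 0.699²) = 1/√0.5114 = 1.398; Δt_2 = 1.398 × 26.1 = 36.50 years.
Leg 3: γ = 1/√(1 − 0.9625²) = 1/√0.07359 = 3.686; Δt_3 = 3.686 × 3.57 = 13.16 years.
Total: 31.05 + 36.50 + 13.16 years.

Δt = 80.7 years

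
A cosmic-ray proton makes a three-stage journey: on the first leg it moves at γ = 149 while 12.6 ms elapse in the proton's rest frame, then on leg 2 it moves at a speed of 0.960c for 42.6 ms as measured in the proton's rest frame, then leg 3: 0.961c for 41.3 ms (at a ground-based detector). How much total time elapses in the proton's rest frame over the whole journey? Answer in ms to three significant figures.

Leg 1: 12.6 ms is already measured in the proton's rest frame.
Leg 2: 42.6 ms is already measured in the proton's rest frame.
Leg 3: γ = 1/√(1 − 0.961²) = 1/√0.07648 = 3.616; τ_3 = 41.3/3.616 = 11.42 ms.
Total: 12.60 + 42.60 + 11.42 ms.

τ = 66.6 ms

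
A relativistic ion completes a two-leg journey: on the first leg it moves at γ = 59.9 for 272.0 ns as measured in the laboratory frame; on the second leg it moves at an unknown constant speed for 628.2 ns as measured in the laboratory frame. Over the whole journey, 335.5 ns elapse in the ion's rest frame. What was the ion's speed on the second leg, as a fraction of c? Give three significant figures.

β = 0.850

Leg 1: γ = 59.9; τ_1 = 272.0/59.90 = 4.541 ns.
Leg 2: speed unknown; τ_2 = 628.2/γ_2.
Total proper time: 4.541 + τ_2 = 335.5, so τ_2 = 335.5 − 4.541 = 331.0 ns.
γ_2 = 628.2/331.0 = 1.898; β = √(1 − 1/γ²) = √0.7224.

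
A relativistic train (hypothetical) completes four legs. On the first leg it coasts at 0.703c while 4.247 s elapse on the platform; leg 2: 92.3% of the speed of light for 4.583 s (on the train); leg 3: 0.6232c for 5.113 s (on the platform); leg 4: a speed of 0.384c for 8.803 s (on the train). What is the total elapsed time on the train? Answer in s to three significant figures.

τ = 20.4 s

Leg 1: γ = 1/√(1 − 0.703²) = 1/√0.5058 = 1.406; τ_1 = 4.247/1.406 = 3.020 s.
Leg 2: 4.583 s is already measured on the train.
Leg 3: γ = 1/√(1 − 0.6232²) = 1/√0.6116 = 1.279; τ_3 = 5.113/1.279 = 3.999 s.
Leg 4: 8.803 s is already measured on the train.
Total: 3.020 + 4.583 + 3.999 + 8.803 s.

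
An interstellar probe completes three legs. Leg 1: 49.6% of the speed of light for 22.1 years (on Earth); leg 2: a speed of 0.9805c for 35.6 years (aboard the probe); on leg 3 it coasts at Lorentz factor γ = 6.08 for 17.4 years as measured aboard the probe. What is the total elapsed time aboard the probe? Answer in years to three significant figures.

Leg 1: β = 0.496; γ = 1/√(1 − 0.496²) = 1/√0.7540 = 1.152; τ_1 = 22.1/1.152 = 19.19 years.
Leg 2: 35.6 years is already measured aboard the probe.
Leg 3: 17.4 years is already measured aboard the probe.
Total: 19.19 + 35.60 + 17.40 years.

τ = 72.2 years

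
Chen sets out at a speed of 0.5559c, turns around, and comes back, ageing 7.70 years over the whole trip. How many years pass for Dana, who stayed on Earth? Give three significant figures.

Δt = 9.26 years

γ = 1/√(1 − 0.5559²) = 1/√0.6910 = 1.203
Earth-frame duration is the dilated interval: Δt = γτ = 1.203 × 7.70 years.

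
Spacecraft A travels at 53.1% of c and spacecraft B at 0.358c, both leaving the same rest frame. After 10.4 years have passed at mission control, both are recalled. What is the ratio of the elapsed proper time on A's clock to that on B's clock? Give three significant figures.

τ_A/τ_B = 0.908

A: β = 0.531; γ = 1/√(1 − 0.531²) = 1/√0.7180 = 1.180. B: γ = 1/√(1 − 0.358²) = 1/√0.8718 = 1.071.
τ_A/τ_B = γ_B/γ_A = 1.071/1.180 = 0.9075, so τ_A/τ_B = 0.9075.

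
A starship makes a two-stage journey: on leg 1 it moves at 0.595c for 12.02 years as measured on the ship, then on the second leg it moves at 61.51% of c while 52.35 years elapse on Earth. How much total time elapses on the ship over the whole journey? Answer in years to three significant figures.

τ = 53.3 years

Leg 1: 12.02 years is already measured on the ship.
Leg 2: β = 0.6151; γ = 1/√(1 − 0.6151²) = 1/√0.6217 = 1.268; τ_2 = 52.35/1.268 = 41.28 years.
Total: 12.02 + 41.28 years.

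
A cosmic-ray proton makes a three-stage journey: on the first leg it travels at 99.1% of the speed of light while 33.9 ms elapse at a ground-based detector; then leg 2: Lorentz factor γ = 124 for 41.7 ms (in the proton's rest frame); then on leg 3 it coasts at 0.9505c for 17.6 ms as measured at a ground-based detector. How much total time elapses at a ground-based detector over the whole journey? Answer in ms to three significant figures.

Leg 1: 33.9 ms is already measured at a ground-based detector.
Leg 2: γ = 124; Δt_2 = 124.0 × 41.7 = 5171 ms.
Leg 3: 17.6 ms is already measured at a ground-based detector.
Total: 33.90 + 5171 + 17.60 ms.

Δt = 5220 ms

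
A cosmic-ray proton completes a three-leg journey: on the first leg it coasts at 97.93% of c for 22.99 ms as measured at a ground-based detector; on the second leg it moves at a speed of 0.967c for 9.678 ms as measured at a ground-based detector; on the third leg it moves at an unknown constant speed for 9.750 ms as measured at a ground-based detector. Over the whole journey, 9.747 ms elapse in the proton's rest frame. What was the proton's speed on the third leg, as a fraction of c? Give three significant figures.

Leg 1: β = 0.9793; γ = 1/√(1 − 0.9793²) = 1/√0.04097 = 4.940; τ_1 = 22.99/4.940 = 4.654 ms.
Leg 2: γ = 1/√(1 − 0.967²) = 1/√0.06491 = 3.925; τ_2 = 9.678/3.925 = 2.466 ms.
Leg 3: speed unknown; τ_3 = 9.750/γ_3.
Total proper time: 4.654 + 2.466 + τ_3 = 9.747, so τ_3 = 9.747 − 7.119 = 2.628 ms.
γ_3 = 9.750/2.628 = 3.710; β = √(1 − 1/γ²) = √0.9274.

β = 0.963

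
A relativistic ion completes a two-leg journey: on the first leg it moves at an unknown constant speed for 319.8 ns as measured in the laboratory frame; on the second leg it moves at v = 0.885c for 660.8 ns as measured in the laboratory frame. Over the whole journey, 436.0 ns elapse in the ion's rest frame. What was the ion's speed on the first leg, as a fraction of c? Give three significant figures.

Leg 1: speed unknown; τ_1 = 319.8/γ_1.
Leg 2: γ = 1/√(1 − 0.885²) = 1/√0.2168 = 2.148; τ_2 = 660.8/2.148 = 307.7 ns.
Total proper time: τ_1 + 307.7 = 436.0, so τ_1 = 436.0 − 307.7 = 128.3 ns.
γ_1 = 319.8/128.3 = 2.492; β = √(1 − 1/γ²) = √0.8390.

β = 0.916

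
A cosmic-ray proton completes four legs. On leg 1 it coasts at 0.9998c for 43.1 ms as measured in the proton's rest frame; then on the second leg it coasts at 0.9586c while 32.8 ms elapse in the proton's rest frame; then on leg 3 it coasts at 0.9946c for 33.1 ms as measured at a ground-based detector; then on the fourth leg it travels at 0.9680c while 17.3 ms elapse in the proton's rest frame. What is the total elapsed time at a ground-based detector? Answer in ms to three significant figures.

Δt = 2370 ms

Leg 1: γ = 1/√(1 − 0.9998²) = 1/√4.000×10⁻⁴ = 50.00; Δt_1 = 50.00 × 43.1 = 2155 ms.
Leg 2: γ = 1/√(1 − 0.9586²) = 1/√0.08109 = 3.512; Δt_2 = 3.512 × 32.8 = 115.2 ms.
Leg 3: 33.1 ms is already measured at a ground-based detector.
Leg 4: γ = 1/√(1 − 0.9680²) = 1/√0.06298 = 3.985; Δt_4 = 3.985 × 17.3 = 68.94 ms.
Total: 2155 + 115.2 + 33.10 + 68.94 ms.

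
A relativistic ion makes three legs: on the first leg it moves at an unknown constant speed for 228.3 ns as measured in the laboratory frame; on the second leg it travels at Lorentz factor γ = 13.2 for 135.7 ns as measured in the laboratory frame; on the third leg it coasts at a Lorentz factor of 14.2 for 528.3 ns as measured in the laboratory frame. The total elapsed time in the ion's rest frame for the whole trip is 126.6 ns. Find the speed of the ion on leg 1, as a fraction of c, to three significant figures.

β = 0.938

Leg 1: speed unknown; τ_1 = 228.3/γ_1.
Leg 2: γ = 13.2; τ_2 = 135.7/13.20 = 10.28 ns.
Leg 3: γ = 14.2; τ_3 = 528.3/14.20 = 37.20 ns.
Total proper time: τ_1 + 10.28 + 37.20 = 126.6, so τ_1 = 126.6 − 47.48 = 79.12 ns.
γ_1 = 228.3/79.12 = 2.886; β = √(1 − 1/γ²) = √0.8799.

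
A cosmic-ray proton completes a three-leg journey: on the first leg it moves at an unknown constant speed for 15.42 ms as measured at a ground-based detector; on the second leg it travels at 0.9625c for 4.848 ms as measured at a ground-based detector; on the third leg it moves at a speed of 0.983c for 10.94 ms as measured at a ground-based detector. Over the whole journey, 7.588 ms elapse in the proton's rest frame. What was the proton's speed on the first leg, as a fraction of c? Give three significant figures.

Leg 1: speed unknown; τ_1 = 15.42/γ_1.
Leg 2: γ = 1/√(1 − 0.9625²) = 1/√0.07359 = 3.686; τ_2 = 4.848/3.686 = 1.315 ms.
Leg 3: γ = 1/√(1 − 0.983²) = 1/√0.03371 = 5.446; τ_3 = 10.94/5.446 = 2.009 ms.
Total proper time: τ_1 + 1.315 + 2.009 = 7.588, so τ_1 = 7.588 − 3.324 = 4.264 ms.
γ_1 = 15.42/4.264 = 3.616; β = √(1 − 1/γ²) = √0.9235.

β = 0.961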